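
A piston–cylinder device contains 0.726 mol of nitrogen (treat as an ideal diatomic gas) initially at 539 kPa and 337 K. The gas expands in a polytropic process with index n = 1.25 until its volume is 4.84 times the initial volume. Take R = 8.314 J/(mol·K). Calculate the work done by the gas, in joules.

V₁ = nRT₁/P₁ = 0.726×8.314×337/539 = 3.77 L.
Polytropic n=1.25: T₂ = T₁(V₁/V₂)^(n−1) = 337×(0.207)^0.25 = 227 K; P₂ = P₁(V₁/V₂)^n = 75.1 kPa.
W = (P₁V₁−P₂V₂)/(n−1) = (539×3.77−75.1×18.3)/0.25 = 2650 J.

2650 J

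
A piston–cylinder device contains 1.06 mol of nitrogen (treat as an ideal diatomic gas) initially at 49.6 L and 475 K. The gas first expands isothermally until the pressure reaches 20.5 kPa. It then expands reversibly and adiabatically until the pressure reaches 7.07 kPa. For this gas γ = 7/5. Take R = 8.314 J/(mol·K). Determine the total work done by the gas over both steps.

8670 J

P₁ = nRT₁/V₁ = 1.06×8.314×475/49.6 = 84.4 kPa.
Step 1 — Isothermal: T stays 475 K; PV = const ⇒ V₂ = 204 L, P₂ = 20.5 kPa.
ΔU = 0 (ideal gas, T constant).
W = nRT ln(V₂/V₁) = 1.06×8.314×475×ln(4.12) = 5920 J.
Q = ΔU + W = 5920 J.
State after step 1: P = 20.5 kPa, V = 204 L, T = 475 K.
Step 2 — Adiabatic: T₂/T₁ = (P₂/P₁)^((γ−1)/γ) ⇒ T₂ = 475×(0.345)^0.286 = 350 K; V₂ = 437 L.
ΔU = nCvΔT = 1.06×20.8×(350−475) = -2740 J.
Q = 0 for an adiabatic process, so W = −ΔU = 2740 J.
Net over both steps: W = 8670 J, Q = 5920 J, ΔU = -2740 J.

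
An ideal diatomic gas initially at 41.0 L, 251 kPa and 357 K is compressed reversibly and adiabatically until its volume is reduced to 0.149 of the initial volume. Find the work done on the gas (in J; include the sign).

n = P₁V₁/(RT₁) = 251×41.0/(8.314×357) = 3.47 mol.
Adiabatic: TV^(γ−1) = const ⇒ T₂ = 357×(6.71)^0.400 = 765 K; PV^γ = const ⇒ P₂ = 3610 kPa.
ΔU = nCvΔT = 3.47×20.8×(765−357) = 29400 J.
Q = 0 for an adiabatic process, so W = −ΔU = -29400 J.
Work done on the gas = −W_by = 29400 J.

29400 J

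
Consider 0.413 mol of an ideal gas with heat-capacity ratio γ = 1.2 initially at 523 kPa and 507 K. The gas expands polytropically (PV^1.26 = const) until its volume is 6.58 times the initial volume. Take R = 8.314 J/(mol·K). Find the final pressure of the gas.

48.7 kPa

V₁ = nRT₁/P₁ = 0.413×8.314×507/523 = 3.33 L.
Polytropic n=1.26: T₂ = T₁(V₁/V₂)^(n−1) = 507×(0.152)^0.26 = 311 K; P₂ = P₁(V₁/V₂)^n = 48.7 kPa.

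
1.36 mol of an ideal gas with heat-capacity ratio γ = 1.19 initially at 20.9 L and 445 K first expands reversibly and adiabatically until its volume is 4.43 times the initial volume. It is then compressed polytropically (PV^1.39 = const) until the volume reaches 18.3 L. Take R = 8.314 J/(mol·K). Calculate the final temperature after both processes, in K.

631 K

P₁ = nRT₁/V₁ = 1.36×8.314×445/20.9 = 241 kPa.
Step 1 — Adiabatic: TV^(γ−1) = const ⇒ T₂ = 445×(0.226)^0.190 = 335 K; PV^γ = const ⇒ P₂ = 41.0 kPa.
ΔU = nCvΔT = 1.36×43.8×(335−445) = -6520 J.
Q = 0 for an adiabatic process, so W = −ΔU = 6520 J.
State after step 1: P = 41.0 kPa, V = 92.6 L, T = 335 K.
Step 2 — Polytropic n=1.39: T₂ = T₁(V₁/V₂)^(n−1) = 335×(5.06)^0.39 = 631 K; P₂ = P₁(V₁/V₂)^n = 390 kPa.
W = (P₁V₁−P₂V₂)/(n−1) = (41.0×92.6−390×18.3)/0.39 = -8580 J.
ΔU = nCvΔT = 1.36×43.8×(631−335) = 17600 J.
Q = ΔU + W = 9030 J.
Net over both steps: W = -2050 J, Q = 9030 J, ΔU = 11100 J.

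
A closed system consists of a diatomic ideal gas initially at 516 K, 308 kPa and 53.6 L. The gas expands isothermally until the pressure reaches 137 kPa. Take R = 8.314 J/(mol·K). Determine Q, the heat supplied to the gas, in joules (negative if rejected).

n = P₁V₁/(RT₁) = 308×53.6/(8.314×516) = 3.85 mol.
Isothermal: T stays 516 K; PV = const ⇒ V₂ = 121 L, P₂ = 137 kPa.
ΔU = 0 (ideal gas, T constant).
W = nRT ln(V₂/V₁) = 3.85×8.314×516×ln(2.25) = 13400 J.
Q = ΔU + W = 13400 J.

13400 J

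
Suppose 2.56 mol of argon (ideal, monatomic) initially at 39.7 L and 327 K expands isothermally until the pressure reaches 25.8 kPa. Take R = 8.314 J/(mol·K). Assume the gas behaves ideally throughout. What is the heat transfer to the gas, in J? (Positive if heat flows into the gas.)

P₁ = nRT₁/V₁ = 2.56×8.314×327/39.7 = 175 kPa.
Isothermal: T stays 327 K; PV = const ⇒ V₂ = 270 L, P₂ = 25.8 kPa.
ΔU = 0 (ideal gas, T constant).
W = nRT ln(V₂/V₁) = 2.56×8.314×327×ln(6.79) = 13300 J.
Q = ΔU + W = 13300 J.

13300 J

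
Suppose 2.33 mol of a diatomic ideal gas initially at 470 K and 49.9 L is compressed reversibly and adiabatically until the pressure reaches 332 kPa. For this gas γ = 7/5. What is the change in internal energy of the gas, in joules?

4250 J

P₁ = nRT₁/V₁ = 2.33×8.314×470/49.9 = 182 kPa.
Adiabatic: T₂/T₁ = (P₂/P₁)^((γ−1)/γ) ⇒ T₂ = 470×(1.82)^0.286 = 558 K; V₂ = 32.5 L.
For an ideal gas ΔU = nCvΔT with Cv = (5/2)R = 20.8 J/(mol·K).
ΔU = 2.33×20.8×(558−470) = 4250 J.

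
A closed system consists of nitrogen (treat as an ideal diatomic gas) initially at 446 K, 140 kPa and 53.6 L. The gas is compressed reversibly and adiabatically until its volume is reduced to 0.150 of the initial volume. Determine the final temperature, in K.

953 K

Adiabatic: TV^(γ−1) = const ⇒ T₂ = 446×(6.67)^0.400 = 953 K; PV^γ = const ⇒ P₂ = 1990 kPa.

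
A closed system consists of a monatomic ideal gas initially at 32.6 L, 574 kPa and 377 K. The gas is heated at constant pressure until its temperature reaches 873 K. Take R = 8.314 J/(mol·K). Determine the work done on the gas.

-24600 J

n = P₁V₁/(RT₁) = 574×32.6/(8.314×377) = 5.97 mol.
Isobaric: P stays 574 kPa; V/T = const ⇒ T₂ = 873 K, V₂ = 75.5 L.
W = PΔV = 574×(75.5−32.6) kPa·L = 24600 J.
Work done on the gas = −W_by = -24600 J.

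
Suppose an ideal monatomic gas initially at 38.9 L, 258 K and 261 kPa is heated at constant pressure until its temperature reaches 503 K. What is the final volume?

75.8 L

Isobaric: P stays 261 kPa; V/T = const ⇒ T₂ = 503 K, V₂ = 75.8 L.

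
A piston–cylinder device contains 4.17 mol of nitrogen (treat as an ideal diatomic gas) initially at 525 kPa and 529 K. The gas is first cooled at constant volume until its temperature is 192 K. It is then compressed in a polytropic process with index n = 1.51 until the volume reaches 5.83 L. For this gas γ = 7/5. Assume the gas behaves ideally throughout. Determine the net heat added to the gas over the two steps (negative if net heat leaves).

V₁ = nRT₁/P₁ = 4.17×8.314×529/525 = 34.9 L.
Step 1 — Isochoric: V stays 34.9 L; P/T = const ⇒ T₂ = 192 K, P₂ = 191 kPa.
W = 0 (no volume change).
ΔU = nCvΔT = 4.17×20.8×(192−529) = -29200 J.
Q = ΔU = -29200 J.
State after step 1: P = 191 kPa, V = 34.9 L, T = 192 K.
Step 2 — Polytropic n=1.51: T₂ = T₁(V₁/V₂)^(n−1) = 192×(5.99)^0.51 = 478 K; P₂ = P₁(V₁/V₂)^n = 2850 kPa.
W = (P₁V₁−P₂V₂)/(n−1) = (191×34.9−2850×5.83)/0.51 = -19500 J.
ΔU = nCvΔT = 4.17×20.8×(478−192) = 24800 J.
Q = ΔU + W = 5360 J.
Net over both steps: W = -19500 J, Q = -23900 J, ΔU = -4380 J.

-23900 J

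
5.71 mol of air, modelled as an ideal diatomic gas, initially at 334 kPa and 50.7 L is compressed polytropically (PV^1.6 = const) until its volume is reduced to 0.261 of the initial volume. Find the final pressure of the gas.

2860 kPa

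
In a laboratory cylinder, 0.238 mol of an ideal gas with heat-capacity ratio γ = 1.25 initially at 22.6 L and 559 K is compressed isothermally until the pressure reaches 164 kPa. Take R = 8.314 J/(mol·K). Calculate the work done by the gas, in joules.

-1340 J

P₁ = nRT₁/V₁ = 0.238×8.314×559/22.6 = 48.9 kPa.
Isothermal: T stays 559 K; PV = const ⇒ V₂ = 6.74 L, P₂ = 164 kPa.
W = nRT ln(V₂/V₁) = 0.238×8.314×559×ln(0.298) = -1340 J.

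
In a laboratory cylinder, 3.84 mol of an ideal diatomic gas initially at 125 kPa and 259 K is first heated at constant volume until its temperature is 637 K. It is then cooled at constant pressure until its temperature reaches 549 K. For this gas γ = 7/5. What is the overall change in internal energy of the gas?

V₁ = nRT₁/P₁ = 3.84×8.314×259/125 = 66.2 L.
Step 1 — Isochoric: V stays 66.2 L; P/T = const ⇒ T₂ = 637 K, P₂ = 307 kPa.
W = 0 (no volume change).
ΔU = nCvΔT = 3.84×20.8×(637−259) = 30200 J.
Q = ΔU = 30200 J.
State after step 1: P = 307 kPa, V = 66.2 L, T = 637 K.
Step 2 — Isobaric: P stays 307 kPa; V/T = const ⇒ T₂ = 549 K, V₂ = 57.0 L.
W = PΔV = 307×(57.0−66.2) kPa·L = -2810 J.
ΔU = nCvΔT = 3.84×20.8×(549−637) = -7020 J.
Q = ΔU + W = nCpΔT = -9830 J.
Net over both steps: W = -2810 J, Q = 20300 J, ΔU = 23100 J.

23100 J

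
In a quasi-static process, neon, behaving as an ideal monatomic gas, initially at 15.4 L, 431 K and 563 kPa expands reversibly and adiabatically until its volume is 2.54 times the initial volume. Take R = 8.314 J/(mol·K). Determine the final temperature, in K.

232 K

Adiabatic: TV^(γ−1) = const ⇒ T₂ = 431×(0.394)^0.667 = 232 K; PV^γ = const ⇒ P₂ = 119 kPa.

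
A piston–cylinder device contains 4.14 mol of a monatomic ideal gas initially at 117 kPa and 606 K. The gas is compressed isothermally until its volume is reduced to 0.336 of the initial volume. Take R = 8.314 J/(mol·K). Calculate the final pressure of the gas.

V₁ = nRT₁/P₁ = 4.14×8.314×606/117 = 178 L.
Isothermal: T stays 606 K; PV = const ⇒ V₂ = 59.9 L, P₂ = 348 kPa.

348 kPa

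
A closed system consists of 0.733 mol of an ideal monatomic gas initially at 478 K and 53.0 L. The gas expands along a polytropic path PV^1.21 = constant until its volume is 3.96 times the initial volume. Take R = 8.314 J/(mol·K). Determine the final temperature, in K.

358 K

P₁ = nRT₁/V₁ = 0.733×8.314×478/53.0 = 55.0 kPa.
Polytropic n=1.21: T₂ = T₁(V₁/V₂)^(n−1) = 478×(0.253)^0.21 = 358 K; P₂ = P₁(V₁/V₂)^n = 10.4 kPa.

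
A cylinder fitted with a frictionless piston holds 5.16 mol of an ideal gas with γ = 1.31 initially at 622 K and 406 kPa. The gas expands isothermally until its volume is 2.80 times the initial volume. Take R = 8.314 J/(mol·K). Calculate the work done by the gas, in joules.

27500 J

V₁ = nRT₁/P₁ = 5.16×8.314×622/406 = 65.7 L.
Isothermal: T stays 622 K; PV = const ⇒ V₂ = 184 L, P₂ = 145 kPa.
W = nRT ln(V₂/V₁) = 5.16×8.314×622×ln(2.80) = 27500 J.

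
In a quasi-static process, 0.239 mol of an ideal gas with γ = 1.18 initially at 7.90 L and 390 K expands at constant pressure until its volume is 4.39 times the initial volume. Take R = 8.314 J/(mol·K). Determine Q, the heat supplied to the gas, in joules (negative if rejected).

17200 J

P₁ = nRT₁/V₁ = 0.239×8.314×390/7.90 = 98.1 kPa.
Isobaric: P stays 98.1 kPa; V/T = const ⇒ T₂ = 1710 K, V₂ = 34.7 L.
W = PΔV = 98.1×(34.7−7.90) kPa·L = 2630 J.
ΔU = nCvΔT = 0.239×46.2×(1710−390) = 14600 J.
Q = ΔU + W = nCpΔT = 17200 J.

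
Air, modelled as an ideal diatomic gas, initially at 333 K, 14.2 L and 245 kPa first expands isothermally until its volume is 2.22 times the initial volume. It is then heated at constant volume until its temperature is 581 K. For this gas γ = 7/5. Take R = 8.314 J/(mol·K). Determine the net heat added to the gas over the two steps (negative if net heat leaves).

n = P₁V₁/(RT₁) = 245×14.2/(8.314×333) = 1.26 mol.
Step 1 — Isothermal: T stays 333 K; PV = const ⇒ V₂ = 31.5 L, P₂ = 110 kPa.
ΔU = 0 (ideal gas, T constant).
W = nRT ln(V₂/V₁) = 1.26×8.314×333×ln(2.22) = 2770 J.
Q = ΔU + W = 2770 J.
State after step 1: P = 110 kPa, V = 31.5 L, T = 333 K.
Step 2 — Isochoric: V stays 31.5 L; P/T = const ⇒ T₂ = 581 K, P₂ = 193 kPa.
W = 0 (no volume change).
ΔU = nCvΔT = 1.26×20.8×(581−333) = 6480 J.
Q = ΔU = 6480 J.
Net over both steps: W = 2770 J, Q = 9250 J, ΔU = 6480 J.

9250 J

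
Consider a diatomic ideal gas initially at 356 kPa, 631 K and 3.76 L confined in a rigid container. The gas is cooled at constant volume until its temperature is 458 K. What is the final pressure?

Isochoric: V stays 3.76 L; P/T = const ⇒ T₂ = 458 K, P₂ = 258 kPa.

258 kPa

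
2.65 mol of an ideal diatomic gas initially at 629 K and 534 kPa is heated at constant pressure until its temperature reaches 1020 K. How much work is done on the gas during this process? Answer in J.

V₁ = nRT₁/P₁ = 2.65×8.314×629/534 = 26.0 L.
Isobaric: P stays 534 kPa; V/T = const ⇒ T₂ = 1020 K, V₂ = 42.1 L.
W = PΔV = 534×(42.1−26.0) kPa·L = 8610 J.
Work done on the gas = −W_by = -8610 J.

-8610 J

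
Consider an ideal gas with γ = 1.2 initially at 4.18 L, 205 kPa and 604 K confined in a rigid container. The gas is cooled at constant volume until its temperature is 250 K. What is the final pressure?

84.9 kPa

Isochoric: V stays 4.18 L; P/T = const ⇒ T₂ = 250 K, P₂ = 84.9 kPa.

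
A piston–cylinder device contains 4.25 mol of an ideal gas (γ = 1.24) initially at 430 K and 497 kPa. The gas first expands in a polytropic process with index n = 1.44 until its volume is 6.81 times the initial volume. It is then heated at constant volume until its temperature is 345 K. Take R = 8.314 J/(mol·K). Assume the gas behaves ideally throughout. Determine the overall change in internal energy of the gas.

-12500 J

V₁ = nRT₁/P₁ = 4.25×8.314×430/497 = 30.6 L.
Step 1 — Polytropic n=1.44: T₂ = T₁(V₁/V₂)^(n−1) = 430×(0.147)^0.44 = 185 K; P₂ = P₁(V₁/V₂)^n = 31.4 kPa.
W = (P₁V₁−P₂V₂)/(n−1) = (497×30.6−31.4×208)/0.44 = 19700 J.
ΔU = nCvΔT = 4.25×34.6×(185−430) = -36100 J.
Q = ΔU + W = -16400 J.
State after step 1: P = 31.4 kPa, V = 208 L, T = 185 K.
Step 2 — Isochoric: V stays 208 L; P/T = const ⇒ T₂ = 345 K, P₂ = 58.6 kPa.
W = 0 (no volume change).
ΔU = nCvΔT = 4.25×34.6×(345−185) = 23600 J.
Q = ΔU = 23600 J.
Net over both steps: W = 19700 J, Q = 7170 J, ΔU = -12500 J.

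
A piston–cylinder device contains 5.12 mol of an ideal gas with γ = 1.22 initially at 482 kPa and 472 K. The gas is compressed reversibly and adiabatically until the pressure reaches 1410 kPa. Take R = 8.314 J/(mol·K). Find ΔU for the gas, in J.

V₁ = nRT₁/P₁ = 5.12×8.314×472/482 = 41.7 L.
Adiabatic: T₂/T₁ = (P₂/P₁)^((γ−1)/γ) ⇒ T₂ = 472×(2.93)^0.180 = 573 K; V₂ = 17.3 L.
For an ideal gas ΔU = nCvΔT with Cv = R/(γ−1) = 37.8 J/(mol·K).
ΔU = 5.12×37.8×(573−472) = 19500 J.

19500 J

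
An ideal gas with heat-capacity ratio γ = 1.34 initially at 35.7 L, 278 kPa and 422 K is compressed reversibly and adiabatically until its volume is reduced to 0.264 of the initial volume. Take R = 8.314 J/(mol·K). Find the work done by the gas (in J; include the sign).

-16700 J

n = P₁V₁/(RT₁) = 278×35.7/(8.314×422) = 2.83 mol.
Adiabatic: TV^(γ−1) = const ⇒ T₂ = 422×(3.79)^0.340 = 664 K; PV^γ = const ⇒ P₂ = 1660 kPa.
ΔU = nCvΔT = 2.83×24.5×(664−422) = 16700 J.
Q = 0 for an adiabatic process, so W = −ΔU = -16700 J.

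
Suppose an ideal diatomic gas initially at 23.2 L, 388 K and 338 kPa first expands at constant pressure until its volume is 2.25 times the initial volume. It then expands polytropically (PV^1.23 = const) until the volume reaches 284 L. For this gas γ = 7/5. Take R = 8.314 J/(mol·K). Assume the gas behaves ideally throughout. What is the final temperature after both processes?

n = P₁V₁/(RT₁) = 338×23.2/(8.314×388) = 2.43 mol.
Step 1 — Isobaric: P stays 338 kPa; V/T = const ⇒ T₂ = 873 K, V₂ = 52.2 L.
W = PΔV = 338×(52.2−23.2) kPa·L = 9800 J.
ΔU = nCvΔT = 2.43×20.8×(873−388) = 24500 J.
Q = ΔU + W = nCpΔT = 34300 J.
State after step 1: P = 338 kPa, V = 52.2 L, T = 873 K.
Step 2 — Polytropic n=1.23: T₂ = T₁(V₁/V₂)^(n−1) = 873×(0.184)^0.23 = 591 K; P₂ = P₁(V₁/V₂)^n = 42.1 kPa.
W = (P₁V₁−P₂V₂)/(n−1) = (338×52.2−42.1×284)/0.23 = 24800 J.
ΔU = nCvΔT = 2.43×20.8×(591−873) = -14200 J.
Q = ΔU + W = 10500 J.
Net over both steps: W = 34600 J, Q = 44800 J, ΔU = 10300 J.

591 K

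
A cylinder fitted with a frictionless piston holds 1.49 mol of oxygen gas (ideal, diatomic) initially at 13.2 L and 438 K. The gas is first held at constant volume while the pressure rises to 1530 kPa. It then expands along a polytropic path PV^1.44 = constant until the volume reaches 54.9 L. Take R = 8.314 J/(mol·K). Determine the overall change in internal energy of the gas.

P₁ = nRT₁/V₁ = 1.49×8.314×438/13.2 = 411 kPa.
Step 1 — Isochoric: V stays 13.2 L; P/T = const ⇒ T₂ = 1630 K, P₂ = 1530 kPa.
W = 0 (no volume change).
ΔU = nCvΔT = 1.49×20.8×(1630−438) = 36900 J.
Q = ΔU = 36900 J.
State after step 1: P = 1530 kPa, V = 13.2 L, T = 1630 K.
Step 2 — Polytropic n=1.44: T₂ = T₁(V₁/V₂)^(n−1) = 1630×(0.240)^0.44 = 871 K; P₂ = P₁(V₁/V₂)^n = 196 kPa.
W = (P₁V₁−P₂V₂)/(n−1) = (1530×13.2−196×54.9)/0.44 = 21400 J.
ΔU = nCvΔT = 1.49×20.8×(871−1630) = -23500 J.
Q = ΔU + W = -2140 J.
Net over both steps: W = 21400 J, Q = 34800 J, ΔU = 13400 J.

13400 J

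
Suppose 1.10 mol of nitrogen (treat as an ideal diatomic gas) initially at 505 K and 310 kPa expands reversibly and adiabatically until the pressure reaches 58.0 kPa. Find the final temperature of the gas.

V₁ = nRT₁/P₁ = 1.10×8.314×505/310 = 14.9 L.
Adiabatic: T₂/T₁ = (P₂/P₁)^((γ−1)/γ) ⇒ T₂ = 505×(0.187)^0.286 = 313 K; V₂ = 49.3 L.

313 K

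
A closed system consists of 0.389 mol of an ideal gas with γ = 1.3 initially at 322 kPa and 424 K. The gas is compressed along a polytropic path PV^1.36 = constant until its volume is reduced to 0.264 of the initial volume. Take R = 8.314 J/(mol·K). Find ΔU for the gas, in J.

V₁ = nRT₁/P₁ = 0.389×8.314×424/322 = 4.26 L.
Polytropic n=1.36: T₂ = T₁(V₁/V₂)^(n−1) = 424×(3.79)^0.36 = 685 K; P₂ = P₁(V₁/V₂)^n = 1970 kPa.
For an ideal gas ΔU = nCvΔT with Cv = R/(γ−1) = 27.7 J/(mol·K).
ΔU = 0.389×27.7×(685−424) = 2810 J.

2810 J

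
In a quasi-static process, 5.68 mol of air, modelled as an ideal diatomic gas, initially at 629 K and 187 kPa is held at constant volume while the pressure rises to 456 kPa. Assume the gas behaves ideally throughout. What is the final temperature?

1530 K

V₁ = nRT₁/P₁ = 5.68×8.314×629/187 = 159 L.
Isochoric: V stays 159 L; P/T = const ⇒ T₂ = 1530 K, P₂ = 456 kPa.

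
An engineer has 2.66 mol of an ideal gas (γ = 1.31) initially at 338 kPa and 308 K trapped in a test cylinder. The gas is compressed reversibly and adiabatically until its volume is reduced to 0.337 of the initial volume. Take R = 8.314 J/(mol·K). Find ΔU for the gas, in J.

8810 J

V₁ = nRT₁/P₁ = 2.66×8.314×308/338 = 20.2 L.
Adiabatic: TV^(γ−1) = const ⇒ T₂ = 308×(2.97)^0.310 = 432 K; PV^γ = const ⇒ P₂ = 1410 kPa.
For an ideal gas ΔU = nCvΔT with Cv = R/(γ−1) = 26.8 J/(mol·K).
ΔU = 2.66×26.8×(432−308) = 8810 J.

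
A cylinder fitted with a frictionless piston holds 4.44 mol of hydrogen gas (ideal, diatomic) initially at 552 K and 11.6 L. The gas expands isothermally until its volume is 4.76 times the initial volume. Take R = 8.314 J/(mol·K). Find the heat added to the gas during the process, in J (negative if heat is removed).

P₁ = nRT₁/V₁ = 4.44×8.314×552/11.6 = 1760 kPa.
Isothermal: T stays 552 K; PV = const ⇒ V₂ = 55.2 L, P₂ = 369 kPa.
ΔU = 0 (ideal gas, T constant).
W = nRT ln(V₂/V₁) = 4.44×8.314×552×ln(4.76) = 31800 J.
Q = ΔU + W = 31800 J.

31800 J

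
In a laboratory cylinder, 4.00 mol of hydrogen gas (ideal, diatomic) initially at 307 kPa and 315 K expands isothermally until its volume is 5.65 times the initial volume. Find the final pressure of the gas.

54.3 kPa

V₁ = nRT₁/P₁ = 4.00×8.314×315/307 = 34.1 L.
Isothermal: T stays 315 K; PV = const ⇒ V₂ = 193 L, P₂ = 54.3 kPa.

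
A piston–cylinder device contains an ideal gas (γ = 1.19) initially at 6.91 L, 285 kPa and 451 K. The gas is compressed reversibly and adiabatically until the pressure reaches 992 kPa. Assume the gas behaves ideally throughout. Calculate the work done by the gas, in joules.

n = P₁V₁/(RT₁) = 285×6.91/(8.314×451) = 0.525 mol.
Adiabatic: T₂/T₁ = (P₂/P₁)^((γ−1)/γ) ⇒ T₂ = 451×(3.48)^0.160 = 550 K; V₂ = 2.42 L.
ΔU = nCvΔT = 0.525×43.8×(550−451) = 2280 J.
Q = 0 for an adiabatic process, so W = −ΔU = -2280 J.

-2280 J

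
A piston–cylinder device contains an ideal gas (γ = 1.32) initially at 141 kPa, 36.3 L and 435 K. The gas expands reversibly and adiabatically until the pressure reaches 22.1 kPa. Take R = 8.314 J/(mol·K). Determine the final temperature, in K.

278 K

Adiabatic: T₂/T₁ = (P₂/P₁)^((γ−1)/γ) ⇒ T₂ = 435×(0.157)^0.242 = 278 K; V₂ = 148 L.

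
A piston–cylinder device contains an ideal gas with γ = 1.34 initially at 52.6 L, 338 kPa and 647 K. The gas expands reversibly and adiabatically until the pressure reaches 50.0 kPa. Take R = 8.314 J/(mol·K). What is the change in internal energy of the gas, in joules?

-20100 J

n = P₁V₁/(RT₁) = 338×52.6/(8.314×647) = 3.31 mol.
Adiabatic: T₂/T₁ = (P₂/P₁)^((γ−1)/γ) ⇒ T₂ = 647×(0.148)^0.254 = 398 K; V₂ = 219 L.
For an ideal gas ΔU = nCvΔT with Cv = R/(γ−1) = 24.5 J/(mol·K).
ΔU = 3.31×24.5×(398−647) = -20100 J.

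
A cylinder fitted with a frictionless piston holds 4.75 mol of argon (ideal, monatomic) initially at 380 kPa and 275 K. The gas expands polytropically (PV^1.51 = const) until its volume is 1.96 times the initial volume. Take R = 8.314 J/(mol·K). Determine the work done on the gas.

-6190 J

V₁ = nRT₁/P₁ = 4.75×8.314×275/380 = 28.6 L.
Polytropic n=1.51: T₂ = T₁(V₁/V₂)^(n−1) = 275×(0.510)^0.51 = 195 K; P₂ = P₁(V₁/V₂)^n = 138 kPa.
W = (P₁V₁−P₂V₂)/(n−1) = (380×28.6−138×56.0)/0.51 = 6190 J.
Work done on the gas = −W_by = -6190 J.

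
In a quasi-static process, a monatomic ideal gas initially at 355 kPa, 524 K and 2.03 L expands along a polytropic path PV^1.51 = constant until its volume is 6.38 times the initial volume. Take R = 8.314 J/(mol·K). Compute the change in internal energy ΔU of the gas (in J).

-661 J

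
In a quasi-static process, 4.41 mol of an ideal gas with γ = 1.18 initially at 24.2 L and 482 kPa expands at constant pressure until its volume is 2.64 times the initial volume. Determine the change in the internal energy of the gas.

106000 J

T₁ = P₁V₁/(nR) = 482×24.2/(4.41×8.314) = 318 K.
Isobaric: P stays 482 kPa; V/T = const ⇒ T₂ = 840 K, V₂ = 63.9 L.
For an ideal gas ΔU = nCvΔT with Cv = R/(γ−1) = 46.2 J/(mol·K).
ΔU = 4.41×46.2×(840−318) = 106000 J.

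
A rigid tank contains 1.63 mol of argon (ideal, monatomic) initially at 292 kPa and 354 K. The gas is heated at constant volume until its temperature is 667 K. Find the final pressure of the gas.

V₁ = nRT₁/P₁ = 1.63×8.314×354/292 = 16.4 L.
Isochoric: V stays 16.4 L; P/T = const ⇒ T₂ = 667 K, P₂ = 550 kPa.

550 kPa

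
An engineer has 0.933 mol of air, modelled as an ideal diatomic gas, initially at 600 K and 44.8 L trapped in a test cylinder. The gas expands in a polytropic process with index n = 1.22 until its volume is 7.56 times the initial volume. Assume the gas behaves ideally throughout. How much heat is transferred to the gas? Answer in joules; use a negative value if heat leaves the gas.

3420 J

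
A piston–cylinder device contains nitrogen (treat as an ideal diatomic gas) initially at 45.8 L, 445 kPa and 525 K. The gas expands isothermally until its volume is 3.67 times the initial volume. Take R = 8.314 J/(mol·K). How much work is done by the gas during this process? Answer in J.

26500 J

n = P₁V₁/(RT₁) = 445×45.8/(8.314×525) = 4.67 mol.
Isothermal: T stays 525 K; PV = const ⇒ V₂ = 168 L, P₂ = 121 kPa.
W = nRT ln(V₂/V₁) = 4.67×8.314×525×ln(3.67) = 26500 J.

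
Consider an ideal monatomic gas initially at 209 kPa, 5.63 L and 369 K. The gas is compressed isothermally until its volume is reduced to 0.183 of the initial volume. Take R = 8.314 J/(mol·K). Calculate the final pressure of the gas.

Isothermal: T stays 369 K; PV = const ⇒ V₂ = 1.03 L, P₂ = 1140 kPa.

1140 kPa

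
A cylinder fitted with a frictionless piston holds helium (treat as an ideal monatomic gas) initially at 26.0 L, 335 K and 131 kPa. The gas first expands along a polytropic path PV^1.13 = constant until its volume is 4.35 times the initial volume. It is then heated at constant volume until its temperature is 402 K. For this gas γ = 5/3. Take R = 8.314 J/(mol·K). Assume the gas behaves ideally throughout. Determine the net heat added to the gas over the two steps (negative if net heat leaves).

5580 J

n = P₁V₁/(RT₁) = 131×26.0/(8.314×335) = 1.22 mol.
Step 1 — Polytropic n=1.13: T₂ = T₁(V₁/V₂)^(n−1) = 335×(0.230)^0.13 = 277 K; P₂ = P₁(V₁/V₂)^n = 24.9 kPa.
W = (P₁V₁−P₂V₂)/(n−1) = (131×26.0−24.9×113)/0.13 = 4560 J.
ΔU = nCvΔT = 1.22×12.5×(277−335) = -889 J.
Q = ΔU + W = 3670 J.
State after step 1: P = 24.9 kPa, V = 113 L, T = 277 K.
Step 2 — Isochoric: V stays 113 L; P/T = const ⇒ T₂ = 402 K, P₂ = 36.1 kPa.
W = 0 (no volume change).
ΔU = nCvΔT = 1.22×12.5×(402−277) = 1910 J.
Q = ΔU = 1910 J.
Net over both steps: W = 4560 J, Q = 5580 J, ΔU = 1020 J.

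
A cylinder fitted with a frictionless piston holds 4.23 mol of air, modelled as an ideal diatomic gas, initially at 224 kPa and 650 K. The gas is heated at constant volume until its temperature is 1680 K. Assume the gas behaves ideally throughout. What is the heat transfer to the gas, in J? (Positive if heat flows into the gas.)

V₁ = nRT₁/P₁ = 4.23×8.314×650/224 = 102 L.
Isochoric: V stays 102 L; P/T = const ⇒ T₂ = 1680 K, P₂ = 579 kPa.
W = 0 (no volume change).
ΔU = nCvΔT = 4.23×20.8×(1680−650) = 90600 J.
Q = ΔU = 90600 J.

90600 J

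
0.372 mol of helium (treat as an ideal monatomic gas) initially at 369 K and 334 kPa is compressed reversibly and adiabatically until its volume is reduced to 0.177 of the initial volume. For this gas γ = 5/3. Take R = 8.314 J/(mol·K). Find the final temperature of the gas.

1170 K

V₁ = nRT₁/P₁ = 0.372×8.314×369/334 = 3.42 L.
Adiabatic: TV^(γ−1) = const ⇒ T₂ = 369×(5.65)^0.667 = 1170 K; PV^γ = const ⇒ P₂ = 5990 kPa.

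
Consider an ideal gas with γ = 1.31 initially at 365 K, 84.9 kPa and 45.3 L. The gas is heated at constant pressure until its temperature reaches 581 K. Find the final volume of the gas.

Isobaric: P stays 84.9 kPa; V/T = const ⇒ T₂ = 581 K, V₂ = 72.1 L.

72.1 L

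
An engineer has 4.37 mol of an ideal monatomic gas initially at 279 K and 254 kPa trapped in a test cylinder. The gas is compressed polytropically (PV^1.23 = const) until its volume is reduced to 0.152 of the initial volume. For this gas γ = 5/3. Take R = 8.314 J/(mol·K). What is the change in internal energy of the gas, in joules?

8250 J

V₁ = nRT₁/P₁ = 4.37×8.314×279/254 = 39.9 L.
Polytropic n=1.23: T₂ = T₁(V₁/V₂)^(n−1) = 279×(6.58)^0.23 = 430 K; P₂ = P₁(V₁/V₂)^n = 2580 kPa.
For an ideal gas ΔU = nCvΔT with Cv = (3/2)R = 12.5 J/(mol·K).
ΔU = 4.37×12.5×(430−279) = 8250 J.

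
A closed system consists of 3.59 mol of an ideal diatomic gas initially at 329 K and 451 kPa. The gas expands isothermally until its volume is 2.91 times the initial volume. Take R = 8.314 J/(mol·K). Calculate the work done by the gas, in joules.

V₁ = nRT₁/P₁ = 3.59×8.314×329/451 = 21.8 L.
Isothermal: T stays 329 K; PV = const ⇒ V₂ = 63.4 L, P₂ = 155 kPa.
W = nRT ln(V₂/V₁) = 3.59×8.314×329×ln(2.91) = 10500 J.

10500 J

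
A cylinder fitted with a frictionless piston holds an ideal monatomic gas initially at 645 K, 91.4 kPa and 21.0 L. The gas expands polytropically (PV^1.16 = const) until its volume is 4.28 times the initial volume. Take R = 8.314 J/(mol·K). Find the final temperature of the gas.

Polytropic n=1.16: T₂ = T₁(V₁/V₂)^(n−1) = 645×(0.234)^0.16 = 511 K; P₂ = P₁(V₁/V₂)^n = 16.9 kPa.

511 K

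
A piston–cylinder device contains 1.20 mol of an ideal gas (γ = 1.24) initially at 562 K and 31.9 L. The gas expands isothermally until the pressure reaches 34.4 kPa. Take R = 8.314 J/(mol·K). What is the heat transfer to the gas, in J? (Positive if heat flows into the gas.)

9150 J

P₁ = nRT₁/V₁ = 1.20×8.314×562/31.9 = 176 kPa.
Isothermal: T stays 562 K; PV = const ⇒ V₂ = 163 L, P₂ = 34.4 kPa.
ΔU = 0 (ideal gas, T constant).
W = nRT ln(V₂/V₁) = 1.20×8.314×562×ln(5.11) = 9150 J.
Q = ΔU + W = 9150 J.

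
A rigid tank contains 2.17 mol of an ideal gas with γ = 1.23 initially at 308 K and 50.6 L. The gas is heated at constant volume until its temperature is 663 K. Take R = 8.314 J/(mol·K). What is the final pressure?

P₁ = nRT₁/V₁ = 2.17×8.314×308/50.6 = 110 kPa.
Isochoric: V stays 50.6 L; P/T = const ⇒ T₂ = 663 K, P₂ = 236 kPa.

236 kPa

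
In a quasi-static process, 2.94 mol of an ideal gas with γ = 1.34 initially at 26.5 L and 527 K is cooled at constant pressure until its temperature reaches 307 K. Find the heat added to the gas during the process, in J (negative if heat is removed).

P₁ = nRT₁/V₁ = 2.94×8.314×527/26.5 = 486 kPa.
Isobaric: P stays 486 kPa; V/T = const ⇒ T₂ = 307 K, V₂ = 15.4 L.
W = PΔV = 486×(15.4−26.5) kPa·L = -5380 J.
ΔU = nCvΔT = 2.94×24.5×(307−527) = -15800 J.
Q = ΔU + W = nCpΔT = -21200 J.

-21200 J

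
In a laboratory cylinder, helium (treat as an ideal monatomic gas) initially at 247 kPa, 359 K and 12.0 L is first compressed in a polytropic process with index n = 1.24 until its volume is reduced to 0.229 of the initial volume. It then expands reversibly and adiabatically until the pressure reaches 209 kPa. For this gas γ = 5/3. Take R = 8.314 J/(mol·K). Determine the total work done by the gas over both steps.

n = P₁V₁/(RT₁) = 247×12.0/(8.314×359) = 0.993 mol.
Step 1 — Polytropic n=1.24: T₂ = T₁(V₁/V₂)^(n−1) = 359×(4.37)^0.24 = 511 K; P₂ = P₁(V₁/V₂)^n = 1540 kPa.
W = (P₁V₁−P₂V₂)/(n−1) = (247×12.0−1540×2.75)/0.24 = -5240 J.
ΔU = nCvΔT = 0.993×12.5×(511−359) = 1890 J.
Q = ΔU + W = -3350 J.
State after step 1: P = 1540 kPa, V = 2.75 L, T = 511 K.
Step 2 — Adiabatic: T₂/T₁ = (P₂/P₁)^((γ−1)/γ) ⇒ T₂ = 511×(0.136)^0.400 = 230 K; V₂ = 9.10 L.
ΔU = nCvΔT = 0.993×12.5×(230−511) = -3480 J.
Q = 0 for an adiabatic process, so W = −ΔU = 3480 J.
Net over both steps: W = -1760 J, Q = -3350 J, ΔU = -1590 J.

-1760 J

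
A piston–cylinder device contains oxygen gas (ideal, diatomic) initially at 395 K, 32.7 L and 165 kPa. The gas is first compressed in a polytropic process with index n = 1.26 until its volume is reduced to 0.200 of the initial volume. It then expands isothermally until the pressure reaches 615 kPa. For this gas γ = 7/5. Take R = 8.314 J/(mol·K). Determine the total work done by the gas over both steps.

-4940 J

n = P₁V₁/(RT₁) = 165×32.7/(8.314×395) = 1.64 mol.
Step 1 — Polytropic n=1.26: T₂ = T₁(V₁/V₂)^(n−1) = 395×(5.00)^0.26 = 600 K; P₂ = P₁(V₁/V₂)^n = 1250 kPa.
W = (P₁V₁−P₂V₂)/(n−1) = (165×32.7−1250×6.54)/0.26 = -10800 J.
ΔU = nCvΔT = 1.64×20.8×(600−395) = 7010 J.
Q = ΔU + W = -3770 J.
State after step 1: P = 1250 kPa, V = 6.54 L, T = 600 K.
Step 2 — Isothermal: T stays 600 K; PV = const ⇒ V₂ = 13.3 L, P₂ = 615 kPa.
ΔU = 0 (ideal gas, T constant).
W = nRT ln(V₂/V₁) = 1.64×8.314×600×ln(2.04) = 5840 J.
Q = ΔU + W = 5840 J.
Net over both steps: W = -4940 J, Q = 2070 J, ΔU = 7010 J.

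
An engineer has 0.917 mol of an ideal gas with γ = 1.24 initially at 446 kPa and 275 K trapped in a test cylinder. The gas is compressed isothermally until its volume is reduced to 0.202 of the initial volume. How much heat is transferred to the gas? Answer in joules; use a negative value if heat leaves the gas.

-3350 J

V₁ = nRT₁/P₁ = 0.917×8.314×275/446 = 4.70 L.
Isothermal: T stays 275 K; PV = const ⇒ V₂ = 0.950 L, P₂ = 2210 kPa.
ΔU = 0 (ideal gas, T constant).
W = nRT ln(V₂/V₁) = 0.917×8.314×275×ln(0.202) = -3350 J.
Q = ΔU + W = -3350 J.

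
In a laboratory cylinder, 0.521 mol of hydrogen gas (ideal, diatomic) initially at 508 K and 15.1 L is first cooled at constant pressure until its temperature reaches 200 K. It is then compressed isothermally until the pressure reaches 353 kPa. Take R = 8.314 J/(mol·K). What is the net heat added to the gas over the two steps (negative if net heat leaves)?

P₁ = nRT₁/V₁ = 0.521×8.314×508/15.1 = 146 kPa.
Step 1 — Isobaric: P stays 146 kPa; V/T = const ⇒ T₂ = 200 K, V₂ = 5.94 L.
W = PΔV = 146×(5.94−15.1) kPa·L = -1330 J.
ΔU = nCvΔT = 0.521×20.8×(200−508) = -3340 J.
Q = ΔU + W = nCpΔT = -4670 J.
State after step 1: P = 146 kPa, V = 5.94 L, T = 200 K.
Step 2 — Isothermal: T stays 200 K; PV = const ⇒ V₂ = 2.45 L, P₂ = 353 kPa.
ΔU = 0 (ideal gas, T constant).
W = nRT ln(V₂/V₁) = 0.521×8.314×200×ln(0.413) = -766 J.
Q = ΔU + W = -766 J.
Net over both steps: W = -2100 J, Q = -5440 J, ΔU = -3340 J.

-5440 J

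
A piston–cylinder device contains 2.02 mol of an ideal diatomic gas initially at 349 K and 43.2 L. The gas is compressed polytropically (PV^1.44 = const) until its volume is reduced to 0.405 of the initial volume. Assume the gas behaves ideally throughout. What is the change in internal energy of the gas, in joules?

7160 J

P₁ = nRT₁/V₁ = 2.02×8.314×349/43.2 = 136 kPa.
Polytropic n=1.44: T₂ = T₁(V₁/V₂)^(n−1) = 349×(2.47)^0.44 = 519 K; P₂ = P₁(V₁/V₂)^n = 499 kPa.
For an ideal gas ΔU = nCvΔT with Cv = (5/2)R = 20.8 J/(mol·K).
ΔU = 2.02×20.8×(519−349) = 7160 J.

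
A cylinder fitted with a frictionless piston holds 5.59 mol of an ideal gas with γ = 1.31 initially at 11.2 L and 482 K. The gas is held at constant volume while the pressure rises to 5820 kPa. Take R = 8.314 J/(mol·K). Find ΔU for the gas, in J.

138000 J

P₁ = nRT₁/V₁ = 5.59×8.314×482/11.2 = 2000 kPa.
Isochoric: V stays 11.2 L; P/T = const ⇒ T₂ = 1400 K, P₂ = 5820 kPa.
For an ideal gas ΔU = nCvΔT with Cv = R/(γ−1) = 26.8 J/(mol·K).
ΔU = 5.59×26.8×(1400−482) = 138000 J.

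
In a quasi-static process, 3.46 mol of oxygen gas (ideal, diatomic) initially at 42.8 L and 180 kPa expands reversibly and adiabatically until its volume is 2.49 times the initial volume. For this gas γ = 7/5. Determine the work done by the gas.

5890 J

T₁ = P₁V₁/(nR) = 180×42.8/(3.46×8.314) = 268 K.
Adiabatic: TV^(γ−1) = const ⇒ T₂ = 268×(0.402)^0.400 = 186 K; PV^γ = const ⇒ P₂ = 50.2 kPa.
ΔU = nCvΔT = 3.46×20.8×(186−268) = -5890 J.
Q = 0 for an adiabatic process, so W = −ΔU = 5890 J.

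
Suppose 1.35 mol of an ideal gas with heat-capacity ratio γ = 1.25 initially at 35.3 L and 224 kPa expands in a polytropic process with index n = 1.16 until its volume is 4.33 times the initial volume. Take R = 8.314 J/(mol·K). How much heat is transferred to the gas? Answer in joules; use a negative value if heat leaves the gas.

3720 J

T₁ = P₁V₁/(nR) = 224×35.3/(1.35×8.314) = 704 K.
Polytropic n=1.16: T₂ = T₁(V₁/V₂)^(n−1) = 704×(0.231)^0.16 = 557 K; P₂ = P₁(V₁/V₂)^n = 40.9 kPa.
W = (P₁V₁−P₂V₂)/(n−1) = (224×35.3−40.9×153)/0.16 = 10300 J.
ΔU = nCvΔT = 1.35×33.3×(557−704) = -6610 J.
Q = ΔU + W = 3720 J.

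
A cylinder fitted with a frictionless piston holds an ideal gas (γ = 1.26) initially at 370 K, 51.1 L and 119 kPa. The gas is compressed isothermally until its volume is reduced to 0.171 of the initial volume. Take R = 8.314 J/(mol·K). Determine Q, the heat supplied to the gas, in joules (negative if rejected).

-10700 J

n = P₁V₁/(RT₁) = 119×51.1/(8.314×370) = 1.98 mol.
Isothermal: T stays 370 K; PV = const ⇒ V₂ = 8.74 L, P₂ = 696 kPa.
ΔU = 0 (ideal gas, T constant).
W = nRT ln(V₂/V₁) = 1.98×8.314×370×ln(0.171) = -10700 J.
Q = ΔU + W = -10700 J.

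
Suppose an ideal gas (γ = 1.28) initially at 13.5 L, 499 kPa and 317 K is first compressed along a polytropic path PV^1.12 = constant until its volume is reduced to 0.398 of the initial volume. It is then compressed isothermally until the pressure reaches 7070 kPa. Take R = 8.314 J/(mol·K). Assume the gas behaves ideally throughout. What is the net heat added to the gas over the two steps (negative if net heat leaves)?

n = P₁V₁/(RT₁) = 499×13.5/(8.314×317) = 2.56 mol.
Step 1 — Polytropic n=1.12: T₂ = T₁(V₁/V₂)^(n−1) = 317×(2.51)^0.12 = 354 K; P₂ = P₁(V₁/V₂)^n = 1400 kPa.
W = (P₁V₁−P₂V₂)/(n−1) = (499×13.5−1400×5.37)/0.12 = -6560 J.
ΔU = nCvΔT = 2.56×29.7×(354−317) = 2810 J.
Q = ΔU + W = -3750 J.
State after step 1: P = 1400 kPa, V = 5.37 L, T = 354 K.
Step 2 — Isothermal: T stays 354 K; PV = const ⇒ V₂ = 1.06 L, P₂ = 7070 kPa.
ΔU = 0 (ideal gas, T constant).
W = nRT ln(V₂/V₁) = 2.56×8.314×354×ln(0.198) = -12200 J.
Q = ΔU + W = -12200 J.
Net over both steps: W = -18700 J, Q = -15900 J, ΔU = 2810 J.

-15900 J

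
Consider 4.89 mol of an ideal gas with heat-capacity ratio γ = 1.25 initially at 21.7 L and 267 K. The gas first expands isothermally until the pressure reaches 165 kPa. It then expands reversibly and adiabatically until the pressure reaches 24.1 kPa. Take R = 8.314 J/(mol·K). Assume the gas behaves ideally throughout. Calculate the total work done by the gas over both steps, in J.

25900 J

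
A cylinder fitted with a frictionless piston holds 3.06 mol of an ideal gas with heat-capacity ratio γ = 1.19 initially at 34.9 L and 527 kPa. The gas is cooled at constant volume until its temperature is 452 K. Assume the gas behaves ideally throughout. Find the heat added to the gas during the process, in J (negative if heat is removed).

-36300 J

T₁ = P₁V₁/(nR) = 527×34.9/(3.06×8.314) = 723 K.
Isochoric: V stays 34.9 L; P/T = const ⇒ T₂ = 452 K, P₂ = 329 kPa.
W = 0 (no volume change).
ΔU = nCvΔT = 3.06×43.8×(452−723) = -36300 J.
Q = ΔU = -36300 J.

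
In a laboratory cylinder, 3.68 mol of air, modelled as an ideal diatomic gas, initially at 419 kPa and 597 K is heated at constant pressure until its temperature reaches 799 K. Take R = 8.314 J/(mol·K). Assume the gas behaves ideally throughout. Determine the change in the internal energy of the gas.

V₁ = nRT₁/P₁ = 3.68×8.314×597/419 = 43.6 L.
Isobaric: P stays 419 kPa; V/T = const ⇒ T₂ = 799 K, V₂ = 58.3 L.
For an ideal gas ΔU = nCvΔT with Cv = (5/2)R = 20.8 J/(mol·K).
ΔU = 3.68×20.8×(799−597) = 15500 J.

15500 J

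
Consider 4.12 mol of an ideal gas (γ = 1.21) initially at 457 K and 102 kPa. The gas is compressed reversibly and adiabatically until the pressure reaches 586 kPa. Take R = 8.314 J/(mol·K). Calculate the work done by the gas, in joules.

V₁ = nRT₁/P₁ = 4.12×8.314×457/102 = 153 L.
Adiabatic: T₂/T₁ = (P₂/P₁)^((γ−1)/γ) ⇒ T₂ = 457×(5.75)^0.174 = 619 K; V₂ = 36.2 L.
ΔU = nCvΔT = 4.12×39.6×(619−457) = 26400 J.
Q = 0 for an adiabatic process, so W = −ΔU = -26400 J.

-26400 J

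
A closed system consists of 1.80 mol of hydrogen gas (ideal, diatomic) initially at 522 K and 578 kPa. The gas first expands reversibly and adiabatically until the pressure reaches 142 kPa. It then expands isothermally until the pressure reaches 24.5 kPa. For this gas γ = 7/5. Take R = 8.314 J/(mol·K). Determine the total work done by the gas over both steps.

V₁ = nRT₁/P₁ = 1.80×8.314×522/578 = 13.5 L.
Step 1 — Adiabatic: T₂/T₁ = (P₂/P₁)^((γ−1)/γ) ⇒ T₂ = 522×(0.246)^0.286 = 350 K; V₂ = 36.8 L.
ΔU = nCvΔT = 1.80×20.8×(350−522) = -6450 J.
Q = 0 for an adiabatic process, so W = −ΔU = 6450 J.
State after step 1: P = 142 kPa, V = 36.8 L, T = 350 K.
Step 2 — Isothermal: T stays 350 K; PV = const ⇒ V₂ = 214 L, P₂ = 24.5 kPa.
ΔU = 0 (ideal gas, T constant).
W = nRT ln(V₂/V₁) = 1.80×8.314×350×ln(5.80) = 9190 J.
Q = ΔU + W = 9190 J.
Net over both steps: W = 15600 J, Q = 9190 J, ΔU = -6450 J.

15600 J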